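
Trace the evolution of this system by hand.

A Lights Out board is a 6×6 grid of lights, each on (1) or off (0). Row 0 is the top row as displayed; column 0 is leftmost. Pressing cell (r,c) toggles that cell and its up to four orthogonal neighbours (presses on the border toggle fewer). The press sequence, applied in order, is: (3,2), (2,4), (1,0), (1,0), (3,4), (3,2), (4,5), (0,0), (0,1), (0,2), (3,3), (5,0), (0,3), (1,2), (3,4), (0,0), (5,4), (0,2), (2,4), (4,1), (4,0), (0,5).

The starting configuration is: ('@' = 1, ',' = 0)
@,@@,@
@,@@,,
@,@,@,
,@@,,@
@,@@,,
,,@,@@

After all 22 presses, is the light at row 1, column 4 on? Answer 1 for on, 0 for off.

t=0: @,@@,@
@,@@,,
@,@,@,
,@@,,@
@,@@,,
,,@,@@
t=1: @,@@,@
@,@@,,
@,,,@,
,,,@,@
@,,@,,
,,@,@@
t=2: @,@@,@
@,@@@,
@,,@,@
,,,@@@
@,,@,,
,,@,@@
t=3: ,,@@,@
,@@@@,
,,,@,@
,,,@@@
@,,@,,
,,@,@@
t=4: @,@@,@
@,@@@,
@,,@,@
,,,@@@
@,,@,,
,,@,@@
t=5: @,@@,@
@,@@@,
@,,@@@
,,,,,,
@,,@@,
,,@,@@
t=6: @,@@,@
@,@@@,
@,@@@@
,@@@,,
@,@@@,
,,@,@@
t=7: @,@@,@
@,@@@,
@,@@@@
,@@@,@
@,@@,@
,,@,@,
t=8: ,@@@,@
,,@@@,
@,@@@@
,@@@,@
@,@@,@
,,@,@,
t=9: @,,@,@
,@@@@,
@,@@@@
,@@@,@
@,@@,@
,,@,@,
t=10: @@@,,@
,@,@@,
@,@@@@
,@@@,@
@,@@,@
,,@,@,
t=11: @@@,,@
,@,@@,
@,@,@@
,@,,@@
@,@,,@
,,@,@,
t=12: @@@,,@
,@,@@,
@,@,@@
,@,,@@
,,@,,@
@@@,@,
t=13: @@,@@@
,@,,@,
@,@,@@
,@,,@@
,,@,,@
@@@,@,
t=14: @@@@@@
,,@@@,
@,,,@@
,@,,@@
,,@,,@
@@@,@,
t=15: @@@@@@
,,@@@,
@,,,,@
,@,@,,
,,@,@@
@@@,@,
t=16: ,,@@@@
@,@@@,
@,,,,@
,@,@,,
,,@,@@
@@@,@,
t=17: ,,@@@@
@,@@@,
@,,,,@
,@,@,,
,,@,,@
@@@@,@
t=18: ,@,,@@
@,,@@,
@,,,,@
,@,@,,
,,@,,@
@@@@,@
t=19: ,@,,@@
@,,@,,
@,,@@,
,@,@@,
,,@,,@
@@@@,@
t=20: ,@,,@@
@,,@,,
@,,@@,
,,,@@,
@@,,,@
@,@@,@
t=21: ,@,,@@
@,,@,,
@,,@@,
@,,@@,
,,,,,@
,,@@,@
t=22: ,@,,,,
@,,@,@
@,,@@,
@,,@@,
,,,,,@
,,@@,@

0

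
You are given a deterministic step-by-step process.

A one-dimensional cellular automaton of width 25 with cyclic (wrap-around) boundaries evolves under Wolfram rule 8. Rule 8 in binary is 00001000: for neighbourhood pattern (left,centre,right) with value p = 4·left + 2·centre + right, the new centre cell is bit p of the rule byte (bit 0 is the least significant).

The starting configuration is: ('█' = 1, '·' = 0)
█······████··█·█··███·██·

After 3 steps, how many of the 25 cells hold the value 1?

0

k=0  █······████··█·█··███·██·
k=1  ·······█··········█···█··
k=2  ·························
k=3  ·························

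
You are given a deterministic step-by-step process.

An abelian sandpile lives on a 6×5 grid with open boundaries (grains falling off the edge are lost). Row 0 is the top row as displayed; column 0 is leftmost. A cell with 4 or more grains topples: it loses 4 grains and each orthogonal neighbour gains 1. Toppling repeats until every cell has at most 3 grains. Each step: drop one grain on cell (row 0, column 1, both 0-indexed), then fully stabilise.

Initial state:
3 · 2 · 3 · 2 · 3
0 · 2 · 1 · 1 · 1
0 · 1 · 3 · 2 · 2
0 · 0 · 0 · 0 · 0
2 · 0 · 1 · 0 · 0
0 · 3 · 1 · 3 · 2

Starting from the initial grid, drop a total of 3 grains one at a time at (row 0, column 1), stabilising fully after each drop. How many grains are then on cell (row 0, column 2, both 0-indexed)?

0

gen 0: 3 · 2 · 3 · 2 · 3
0 · 2 · 1 · 1 · 1
0 · 1 · 3 · 2 · 2
0 · 0 · 0 · 0 · 0
2 · 0 · 1 · 0 · 0
0 · 3 · 1 · 3 · 2
gen 1: 3 · 3 · 3 · 2 · 3
0 · 2 · 1 · 1 · 1
0 · 1 · 3 · 2 · 2
0 · 0 · 0 · 0 · 0
2 · 0 · 1 · 0 · 0
0 · 3 · 1 · 3 · 2
gen 2: 0 · 2 · 0 · 3 · 3
1 · 3 · 2 · 1 · 1
0 · 1 · 3 · 2 · 2
0 · 0 · 0 · 0 · 0
2 · 0 · 1 · 0 · 0
0 · 3 · 1 · 3 · 2
gen 3: 0 · 3 · 0 · 3 · 3
1 · 3 · 2 · 1 · 1
0 · 1 · 3 · 2 · 2
0 · 0 · 0 · 0 · 0
2 · 0 · 1 · 0 · 0
0 · 3 · 1 · 3 · 2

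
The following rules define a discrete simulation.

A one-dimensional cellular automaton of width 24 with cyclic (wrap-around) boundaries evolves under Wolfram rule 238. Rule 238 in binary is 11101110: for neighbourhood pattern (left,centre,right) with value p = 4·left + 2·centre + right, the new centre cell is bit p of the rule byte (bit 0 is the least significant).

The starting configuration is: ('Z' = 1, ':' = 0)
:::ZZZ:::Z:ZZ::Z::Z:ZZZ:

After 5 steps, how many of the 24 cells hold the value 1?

k=0  :::ZZZ:::Z:ZZ::Z::Z:ZZZ:
k=1  ::ZZZZ::ZZZZZ:ZZ:ZZZZZZ:
k=2  :ZZZZZ:ZZZZZZZZZZZZZZZZ:
k=3  ZZZZZZZZZZZZZZZZZZZZZZZ:
k=4  ZZZZZZZZZZZZZZZZZZZZZZZZ
k=5  ZZZZZZZZZZZZZZZZZZZZZZZZ

24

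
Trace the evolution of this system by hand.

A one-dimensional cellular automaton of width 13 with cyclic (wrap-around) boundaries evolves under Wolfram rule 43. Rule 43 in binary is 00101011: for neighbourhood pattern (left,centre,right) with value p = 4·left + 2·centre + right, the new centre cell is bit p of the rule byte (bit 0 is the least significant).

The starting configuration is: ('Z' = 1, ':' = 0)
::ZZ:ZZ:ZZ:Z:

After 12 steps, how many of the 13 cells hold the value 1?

k=0  ::ZZ:ZZ:ZZ:Z:
k=1  ZZZ:ZZ:ZZ:Z::
k=2  Z::ZZ:ZZ:Z::Z
k=3  ::ZZ:ZZ:Z::ZZ
k=4  :ZZ:ZZ:Z::ZZ:
k=5  ZZ:ZZ:Z::ZZ::
k=6  Z:ZZ:Z::ZZ::Z
k=7  :ZZ:Z::ZZ::ZZ
k=8  ZZ:Z::ZZ::ZZ:
k=9  Z:Z::ZZ::ZZ:Z
k=10  :Z::ZZ::ZZ:ZZ
k=11  Z::ZZ::ZZ:ZZ:
k=12  ::ZZ::ZZ:ZZ:Z

7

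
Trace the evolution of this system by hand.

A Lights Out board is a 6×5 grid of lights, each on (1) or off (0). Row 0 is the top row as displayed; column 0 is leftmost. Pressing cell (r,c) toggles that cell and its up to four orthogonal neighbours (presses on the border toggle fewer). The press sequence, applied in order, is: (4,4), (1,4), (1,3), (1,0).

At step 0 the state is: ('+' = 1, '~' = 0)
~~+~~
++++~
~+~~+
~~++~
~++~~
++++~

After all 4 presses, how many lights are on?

20

0) ~~+~~
++++~
~+~~+
~~++~
~++~~
++++~
1) ~~+~~
++++~
~+~~+
~~+++
~++++
+++++
2) ~~+~+
+++~+
~+~~~
~~+++
~++++
+++++
3) ~~+++
++~+~
~+~+~
~~+++
~++++
+++++
4) +~+++
~~~+~
++~+~
~~+++
~++++
+++++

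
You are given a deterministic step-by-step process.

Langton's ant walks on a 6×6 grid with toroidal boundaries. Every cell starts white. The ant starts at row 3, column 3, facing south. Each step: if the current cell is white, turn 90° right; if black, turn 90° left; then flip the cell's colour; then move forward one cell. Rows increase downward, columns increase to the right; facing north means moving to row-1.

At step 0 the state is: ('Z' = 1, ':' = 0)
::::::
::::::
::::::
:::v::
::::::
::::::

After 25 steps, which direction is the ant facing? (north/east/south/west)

gen 0: ::::::
::::::
::::::
:::v::
::::::
::::::
gen 1: ::::::
::::::
::::::
::<Z::
::::::
::::::
gen 2: ::::::
::::::
::^:::
::ZZ::
::::::
::::::
gen 3: ::::::
::::::
::Z>::
::ZZ::
::::::
::::::
gen 4: ::::::
::::::
::ZZ::
::Zv::
::::::
::::::
gen 5: ::::::
::::::
::ZZ::
::Z:>:
::::::
::::::
gen 6: ::::::
::::::
::ZZ::
::Z:Z:
::::v:
::::::
gen 7: ::::::
::::::
::ZZ::
::Z:Z:
:::<Z:
::::::
gen 8: ::::::
::::::
::ZZ::
::Z^Z:
:::ZZ:
::::::
gen 9: ::::::
::::::
::ZZ::
::ZZ>:
:::ZZ:
::::::
gen 10: ::::::
::::::
::ZZ^:
::ZZ::
:::ZZ:
::::::
gen 11: ::::::
::::::
::ZZZ>
::ZZ::
:::ZZ:
::::::
gen 12: ::::::
::::::
::ZZZZ
::ZZ:v
:::ZZ:
::::::
gen 13: ::::::
::::::
::ZZZZ
::ZZ<Z
:::ZZ:
::::::
gen 14: ::::::
::::::
::ZZ^Z
::ZZZZ
:::ZZ:
::::::
gen 15: ::::::
::::::
::Z<:Z
::ZZZZ
:::ZZ:
::::::
gen 16: ::::::
::::::
::Z::Z
::ZvZZ
:::ZZ:
::::::
gen 17: ::::::
::::::
::Z::Z
::Z:>Z
:::ZZ:
::::::
gen 18: ::::::
::::::
::Z:^Z
::Z::Z
:::ZZ:
::::::
gen 19: ::::::
::::::
::Z:Z>
::Z::Z
:::ZZ:
::::::
gen 20: ::::::
:::::^
::Z:Z:
::Z::Z
:::ZZ:
::::::
gen 21: ::::::
>::::Z
::Z:Z:
::Z::Z
:::ZZ:
::::::
gen 22: ::::::
Z::::Z
v:Z:Z:
::Z::Z
:::ZZ:
::::::
gen 23: ::::::
Z::::Z
Z:Z:Z<
::Z::Z
:::ZZ:
::::::
gen 24: ::::::
Z::::^
Z:Z:ZZ
::Z::Z
:::ZZ:
::::::
gen 25: ::::::
Z:::<:
Z:Z:ZZ
::Z::Z
:::ZZ:
::::::

west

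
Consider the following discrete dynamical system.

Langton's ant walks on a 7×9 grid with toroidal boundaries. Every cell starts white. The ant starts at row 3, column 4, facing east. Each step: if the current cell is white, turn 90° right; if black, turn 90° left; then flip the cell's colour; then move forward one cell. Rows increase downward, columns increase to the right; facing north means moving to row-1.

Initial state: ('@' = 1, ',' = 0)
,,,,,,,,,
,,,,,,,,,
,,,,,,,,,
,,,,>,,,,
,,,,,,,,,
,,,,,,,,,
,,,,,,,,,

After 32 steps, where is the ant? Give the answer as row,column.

k=0  ,,,,,,,,,
,,,,,,,,,
,,,,,,,,,
,,,,>,,,,
,,,,,,,,,
,,,,,,,,,
,,,,,,,,,
k=1  ,,,,,,,,,
,,,,,,,,,
,,,,,,,,,
,,,,@,,,,
,,,,v,,,,
,,,,,,,,,
,,,,,,,,,
k=2  ,,,,,,,,,
,,,,,,,,,
,,,,,,,,,
,,,,@,,,,
,,,<@,,,,
,,,,,,,,,
,,,,,,,,,
k=3  ,,,,,,,,,
,,,,,,,,,
,,,,,,,,,
,,,^@,,,,
,,,@@,,,,
,,,,,,,,,
,,,,,,,,,
k=4  ,,,,,,,,,
,,,,,,,,,
,,,,,,,,,
,,,@>,,,,
,,,@@,,,,
,,,,,,,,,
,,,,,,,,,
k=5  ,,,,,,,,,
,,,,,,,,,
,,,,^,,,,
,,,@,,,,,
,,,@@,,,,
,,,,,,,,,
,,,,,,,,,
k=6  ,,,,,,,,,
,,,,,,,,,
,,,,@>,,,
,,,@,,,,,
,,,@@,,,,
,,,,,,,,,
,,,,,,,,,
k=7  ,,,,,,,,,
,,,,,,,,,
,,,,@@,,,
,,,@,v,,,
,,,@@,,,,
,,,,,,,,,
,,,,,,,,,
k=8  ,,,,,,,,,
,,,,,,,,,
,,,,@@,,,
,,,@<@,,,
,,,@@,,,,
,,,,,,,,,
,,,,,,,,,
k=9  ,,,,,,,,,
,,,,,,,,,
,,,,^@,,,
,,,@@@,,,
,,,@@,,,,
,,,,,,,,,
,,,,,,,,,
k=10  ,,,,,,,,,
,,,,,,,,,
,,,<,@,,,
,,,@@@,,,
,,,@@,,,,
,,,,,,,,,
,,,,,,,,,
k=11  ,,,,,,,,,
,,,^,,,,,
,,,@,@,,,
,,,@@@,,,
,,,@@,,,,
,,,,,,,,,
,,,,,,,,,
k=12  ,,,,,,,,,
,,,@>,,,,
,,,@,@,,,
,,,@@@,,,
,,,@@,,,,
,,,,,,,,,
,,,,,,,,,
k=13  ,,,,,,,,,
,,,@@,,,,
,,,@v@,,,
,,,@@@,,,
,,,@@,,,,
,,,,,,,,,
,,,,,,,,,
k=14  ,,,,,,,,,
,,,@@,,,,
,,,<@@,,,
,,,@@@,,,
,,,@@,,,,
,,,,,,,,,
,,,,,,,,,
k=15  ,,,,,,,,,
,,,@@,,,,
,,,,@@,,,
,,,v@@,,,
,,,@@,,,,
,,,,,,,,,
,,,,,,,,,
k=16  ,,,,,,,,,
,,,@@,,,,
,,,,@@,,,
,,,,>@,,,
,,,@@,,,,
,,,,,,,,,
,,,,,,,,,
k=17  ,,,,,,,,,
,,,@@,,,,
,,,,^@,,,
,,,,,@,,,
,,,@@,,,,
,,,,,,,,,
,,,,,,,,,
k=18  ,,,,,,,,,
,,,@@,,,,
,,,<,@,,,
,,,,,@,,,
,,,@@,,,,
,,,,,,,,,
,,,,,,,,,
k=19  ,,,,,,,,,
,,,^@,,,,
,,,@,@,,,
,,,,,@,,,
,,,@@,,,,
,,,,,,,,,
,,,,,,,,,
k=20  ,,,,,,,,,
,,<,@,,,,
,,,@,@,,,
,,,,,@,,,
,,,@@,,,,
,,,,,,,,,
,,,,,,,,,
k=21  ,,^,,,,,,
,,@,@,,,,
,,,@,@,,,
,,,,,@,,,
,,,@@,,,,
,,,,,,,,,
,,,,,,,,,
k=22  ,,@>,,,,,
,,@,@,,,,
,,,@,@,,,
,,,,,@,,,
,,,@@,,,,
,,,,,,,,,
,,,,,,,,,
k=23  ,,@@,,,,,
,,@v@,,,,
,,,@,@,,,
,,,,,@,,,
,,,@@,,,,
,,,,,,,,,
,,,,,,,,,
k=24  ,,@@,,,,,
,,<@@,,,,
,,,@,@,,,
,,,,,@,,,
,,,@@,,,,
,,,,,,,,,
,,,,,,,,,
k=25  ,,@@,,,,,
,,,@@,,,,
,,v@,@,,,
,,,,,@,,,
,,,@@,,,,
,,,,,,,,,
,,,,,,,,,
k=26  ,,@@,,,,,
,,,@@,,,,
,<@@,@,,,
,,,,,@,,,
,,,@@,,,,
,,,,,,,,,
,,,,,,,,,
k=27  ,,@@,,,,,
,^,@@,,,,
,@@@,@,,,
,,,,,@,,,
,,,@@,,,,
,,,,,,,,,
,,,,,,,,,
k=28  ,,@@,,,,,
,@>@@,,,,
,@@@,@,,,
,,,,,@,,,
,,,@@,,,,
,,,,,,,,,
,,,,,,,,,
k=29  ,,@@,,,,,
,@@@@,,,,
,@v@,@,,,
,,,,,@,,,
,,,@@,,,,
,,,,,,,,,
,,,,,,,,,
k=30  ,,@@,,,,,
,@@@@,,,,
,@,>,@,,,
,,,,,@,,,
,,,@@,,,,
,,,,,,,,,
,,,,,,,,,
k=31  ,,@@,,,,,
,@@^@,,,,
,@,,,@,,,
,,,,,@,,,
,,,@@,,,,
,,,,,,,,,
,,,,,,,,,
k=32  ,,@@,,,,,
,@<,@,,,,
,@,,,@,,,
,,,,,@,,,
,,,@@,,,,
,,,,,,,,,
,,,,,,,,,

1,2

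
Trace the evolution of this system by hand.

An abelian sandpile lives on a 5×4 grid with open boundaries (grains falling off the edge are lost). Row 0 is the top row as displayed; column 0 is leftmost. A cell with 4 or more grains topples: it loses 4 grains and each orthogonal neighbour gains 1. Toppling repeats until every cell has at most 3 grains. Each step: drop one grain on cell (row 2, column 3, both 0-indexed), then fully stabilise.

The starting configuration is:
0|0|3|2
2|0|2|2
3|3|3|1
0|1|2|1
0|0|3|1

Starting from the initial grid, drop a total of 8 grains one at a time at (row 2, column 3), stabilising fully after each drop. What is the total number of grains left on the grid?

30

0) 0|0|3|2
2|0|2|2
3|3|3|1
0|1|2|1
0|0|3|1
1) 0|0|3|2
2|0|2|2
3|3|3|2
0|1|2|1
0|0|3|1
2) 0|0|3|2
2|0|2|2
3|3|3|3
0|1|2|1
0|0|3|1
3) 0|0|3|2
3|1|3|3
0|1|1|1
1|2|3|2
0|0|3|1
4) 0|0|3|2
3|1|3|3
0|1|1|2
1|2|3|2
0|0|3|1
5) 0|0|3|2
3|1|3|3
0|1|1|3
1|2|3|2
0|0|3|1
6) 0|1|1|0
3|2|1|2
0|1|3|1
1|2|3|3
0|0|3|1
7) 0|1|1|0
3|2|1|2
0|1|3|2
1|2|3|3
0|0|3|1
8) 0|1|1|0
3|2|1|2
0|1|3|3
1|2|3|3
0|0|3|1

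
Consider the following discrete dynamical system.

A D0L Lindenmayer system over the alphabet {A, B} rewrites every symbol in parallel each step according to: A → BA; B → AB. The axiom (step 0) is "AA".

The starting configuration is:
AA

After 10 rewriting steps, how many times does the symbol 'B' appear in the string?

gen 0: AA
gen 1: BABA
gen 2: ABBAABBA
gen 3: BAABABBABAABABBA
gen 4: ABBABAABBAABABBAABBABAABBAABABBA
gen 5: BAABABBAABBABAABABBABAABBAABABBABAABABBAABBABAABABBABAABBAABABBA
gen 6: ABBABAABBAABABBABAABABBAABBABAABBAABABBAABBABAABABBABAABBA…ABBAABABBABAABABBAABBABAABBAABABBAABBABAABABBABAABBAABABBA  (len 128)
gen 7: BAABABBAABBABAABABBABAABBAABABBAABBABAABBAABABBABAABABBAAB…ABBAABABBABAABABBAABBABAABBAABABBAABBABAABABBABAABBAABABBA  (len 256)
gen 8: ABBABAABBAABABBABAABABBAABBABAABBAABABBAABBABAABABBABAABBA…ABBAABABBABAABABBAABBABAABBAABABBAABBABAABABBABAABBAABABBA  (len 512)
gen 9: BAABABBAABBABAABABBABAABBAABABBAABBABAABBAABABBABAABABBAAB…ABBAABABBABAABABBAABBABAABBAABABBAABBABAABABBABAABBAABABBA  (len 1024)
gen 10: ABBABAABBAABABBABAABABBAABBABAABBAABABBAABBABAABABBABAABBA…ABBAABABBABAABABBAABBABAABBAABABBAABBABAABABBABAABBAABABBA  (len 2048)

1024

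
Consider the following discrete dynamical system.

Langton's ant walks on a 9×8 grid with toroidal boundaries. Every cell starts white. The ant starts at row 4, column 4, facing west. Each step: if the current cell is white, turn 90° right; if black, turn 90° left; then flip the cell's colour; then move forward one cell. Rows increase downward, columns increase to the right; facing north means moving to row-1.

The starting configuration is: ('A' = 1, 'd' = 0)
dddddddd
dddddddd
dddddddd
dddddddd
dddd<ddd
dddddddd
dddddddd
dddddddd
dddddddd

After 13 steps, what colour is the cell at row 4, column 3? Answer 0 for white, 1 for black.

1

step 0: dddddddd
dddddddd
dddddddd
dddddddd
dddd<ddd
dddddddd
dddddddd
dddddddd
dddddddd
step 1: dddddddd
dddddddd
dddddddd
dddd^ddd
ddddAddd
dddddddd
dddddddd
dddddddd
dddddddd
step 2: dddddddd
dddddddd
dddddddd
ddddA>dd
ddddAddd
dddddddd
dddddddd
dddddddd
dddddddd
step 3: dddddddd
dddddddd
dddddddd
ddddAAdd
ddddAvdd
dddddddd
dddddddd
dddddddd
dddddddd
step 4: dddddddd
dddddddd
dddddddd
ddddAAdd
dddd<Add
dddddddd
dddddddd
dddddddd
dddddddd
step 5: dddddddd
dddddddd
dddddddd
ddddAAdd
dddddAdd
ddddvddd
dddddddd
dddddddd
dddddddd
step 6: dddddddd
dddddddd
dddddddd
ddddAAdd
dddddAdd
ddd<Addd
dddddddd
dddddddd
dddddddd
step 7: dddddddd
dddddddd
dddddddd
ddddAAdd
ddd^dAdd
dddAAddd
dddddddd
dddddddd
dddddddd
step 8: dddddddd
dddddddd
dddddddd
ddddAAdd
dddA>Add
dddAAddd
dddddddd
dddddddd
dddddddd
step 9: dddddddd
dddddddd
dddddddd
ddddAAdd
dddAAAdd
dddAvddd
dddddddd
dddddddd
dddddddd
step 10: dddddddd
dddddddd
dddddddd
ddddAAdd
dddAAAdd
dddAd>dd
dddddddd
dddddddd
dddddddd
step 11: dddddddd
dddddddd
dddddddd
ddddAAdd
dddAAAdd
dddAdAdd
dddddvdd
dddddddd
dddddddd
step 12: dddddddd
dddddddd
dddddddd
ddddAAdd
dddAAAdd
dddAdAdd
dddd<Add
dddddddd
dddddddd
step 13: dddddddd
dddddddd
dddddddd
ddddAAdd
dddAAAdd
dddA^Add
ddddAAdd
dddddddd
dddddddd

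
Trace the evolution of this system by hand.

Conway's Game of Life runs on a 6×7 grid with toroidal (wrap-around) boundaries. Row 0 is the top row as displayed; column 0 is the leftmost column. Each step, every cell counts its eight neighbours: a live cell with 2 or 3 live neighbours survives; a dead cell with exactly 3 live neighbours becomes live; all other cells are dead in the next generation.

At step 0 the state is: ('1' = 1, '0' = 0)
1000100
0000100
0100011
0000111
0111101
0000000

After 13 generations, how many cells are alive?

8

[0] 1000100
0000100
0100011
0000111
0111101
0000000
[1] 0000000
1000101
1000001
0100000
1011101
1110110
[2] 0001100
1000011
0100011
0111010
0000101
1010110
[3] 1101000
1000000
0100000
0111000
1000001
0000001
[4] 1100001
1010000
1100000
0110000
1110001
0100001
[5] 0010001
0010000
1000000
0000001
0000001
0000010
[6] 0000000
0100000
0000000
1000001
0000011
0000011
[7] 0000000
0000000
1000000
1000011
0000000
0000011
[8] 0000000
0000000
1000000
1000001
1000000
0000000
[9] 0000000
0000000
1000001
1100001
1000001
0000000
[10] 0000000
0000000
0100001
0100010
0100001
0000000
[11] 0000000
0000000
1000000
0110011
1000000
0000000
[12] 0000000
0000000
1100001
0100001
1100001
0000000
[13] 0000000
1000000
0100001
0010010
0100001
1000000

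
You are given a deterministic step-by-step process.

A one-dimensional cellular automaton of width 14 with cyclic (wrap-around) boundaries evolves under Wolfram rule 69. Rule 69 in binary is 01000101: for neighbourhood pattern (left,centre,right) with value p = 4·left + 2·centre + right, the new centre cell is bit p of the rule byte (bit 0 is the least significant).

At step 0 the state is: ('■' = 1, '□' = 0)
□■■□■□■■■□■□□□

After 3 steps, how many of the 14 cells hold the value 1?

gen 0: □■■□■□■■■□■□□□
gen 1: □□■□■□□□■□■□■■
gen 2: □□■□■□■□■□■□□■
gen 3: □□■□■□■□■□■□□■

6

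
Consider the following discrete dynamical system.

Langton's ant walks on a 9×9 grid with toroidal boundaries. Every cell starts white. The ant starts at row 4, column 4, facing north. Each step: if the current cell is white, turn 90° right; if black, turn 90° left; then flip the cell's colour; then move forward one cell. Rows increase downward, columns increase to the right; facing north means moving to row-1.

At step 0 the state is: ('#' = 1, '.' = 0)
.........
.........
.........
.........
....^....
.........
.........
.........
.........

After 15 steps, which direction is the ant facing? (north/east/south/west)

east

0) .........
.........
.........
.........
....^....
.........
.........
.........
.........
1) .........
.........
.........
.........
....#>...
.........
.........
.........
.........
2) .........
.........
.........
.........
....##...
.....v...
.........
.........
.........
3) .........
.........
.........
.........
....##...
....<#...
.........
.........
.........
4) .........
.........
.........
.........
....^#...
....##...
.........
.........
.........
5) .........
.........
.........
.........
...<.#...
....##...
.........
.........
.........
6) .........
.........
.........
...^.....
...#.#...
....##...
.........
.........
.........
7) .........
.........
.........
...#>....
...#.#...
....##...
.........
.........
.........
8) .........
.........
.........
...##....
...#v#...
....##...
.........
.........
.........
9) .........
.........
.........
...##....
...<##...
....##...
.........
.........
.........
10) .........
.........
.........
...##....
....##...
...v##...
.........
.........
.........
11) .........
.........
.........
...##....
....##...
..<###...
.........
.........
.........
12) .........
.........
.........
...##....
..^.##...
..####...
.........
.........
.........
13) .........
.........
.........
...##....
..#>##...
..####...
.........
.........
.........
14) .........
.........
.........
...##....
..####...
..#v##...
.........
.........
.........
15) .........
.........
.........
...##....
..####...
..#.>#...
.........
.........
.........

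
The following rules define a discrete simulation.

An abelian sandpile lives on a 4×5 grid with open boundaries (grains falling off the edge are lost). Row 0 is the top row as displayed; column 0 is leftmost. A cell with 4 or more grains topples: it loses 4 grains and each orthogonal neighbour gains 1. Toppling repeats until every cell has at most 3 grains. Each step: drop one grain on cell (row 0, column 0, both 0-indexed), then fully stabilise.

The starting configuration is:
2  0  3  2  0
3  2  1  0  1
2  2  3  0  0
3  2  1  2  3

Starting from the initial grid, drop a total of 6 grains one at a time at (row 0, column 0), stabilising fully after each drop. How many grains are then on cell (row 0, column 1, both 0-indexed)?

step 0: 2  0  3  2  0
3  2  1  0  1
2  2  3  0  0
3  2  1  2  3
step 1: 3  0  3  2  0
3  2  1  0  1
2  2  3  0  0
3  2  1  2  3
step 2: 1  1  3  2  0
0  3  1  0  1
3  2  3  0  0
3  2  1  2  3
step 3: 2  1  3  2  0
0  3  1  0  1
3  2  3  0  0
3  2  1  2  3
step 4: 3  1  3  2  0
0  3  1  0  1
3  2  3  0  0
3  2  1  2  3
step 5: 0  2  3  2  0
1  3  1  0  1
3  2  3  0  0
3  2  1  2  3
step 6: 1  2  3  2  0
1  3  1  0  1
3  2  3  0  0
3  2  1  2  3

2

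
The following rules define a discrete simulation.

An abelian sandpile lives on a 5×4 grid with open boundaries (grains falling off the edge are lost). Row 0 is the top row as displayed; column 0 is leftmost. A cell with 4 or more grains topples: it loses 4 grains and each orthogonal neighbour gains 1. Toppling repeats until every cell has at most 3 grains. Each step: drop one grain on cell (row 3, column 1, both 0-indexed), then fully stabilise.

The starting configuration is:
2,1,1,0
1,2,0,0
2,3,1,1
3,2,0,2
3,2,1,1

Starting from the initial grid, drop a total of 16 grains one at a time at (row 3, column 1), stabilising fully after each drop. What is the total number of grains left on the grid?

[0] 2,1,1,0
1,2,0,0
2,3,1,1
3,2,0,2
3,2,1,1
[1] 2,1,1,0
1,2,0,0
2,3,1,1
3,3,0,2
3,2,1,1
[2] 2,1,1,0
2,3,0,0
0,1,2,1
2,3,1,2
1,0,2,1
[3] 2,1,1,0
2,3,0,0
0,2,2,1
3,0,2,2
1,1,2,1
[4] 2,1,1,0
2,3,0,0
0,2,2,1
3,1,2,2
1,1,2,1
[5] 2,1,1,0
2,3,0,0
0,2,2,1
3,2,2,2
1,1,2,1
[6] 2,1,1,0
2,3,0,0
0,2,2,1
3,3,2,2
1,1,2,1
[7] 2,1,1,0
2,3,0,0
1,3,2,1
0,1,3,2
2,2,2,1
[8] 2,1,1,0
2,3,0,0
1,3,2,1
0,2,3,2
2,2,2,1
[9] 2,1,1,0
2,3,0,0
1,3,2,1
0,3,3,2
2,2,2,1
[10] 2,2,1,0
3,0,2,0
2,2,0,2
1,2,1,3
2,3,3,1
[11] 2,2,1,0
3,0,2,0
2,2,0,2
1,3,1,3
2,3,3,1
[12] 2,2,1,0
3,0,2,0
2,3,0,2
2,1,3,3
3,1,0,2
[13] 2,2,1,0
3,0,2,0
2,3,0,2
2,2,3,3
3,1,0,2
[14] 2,2,1,0
3,0,2,0
2,3,0,2
2,3,3,3
3,1,0,2
[15] 2,2,1,0
3,1,2,0
3,0,2,3
3,2,1,0
3,2,1,3
[16] 2,2,1,0
3,1,2,0
3,0,2,3
3,3,1,0
3,2,1,3

35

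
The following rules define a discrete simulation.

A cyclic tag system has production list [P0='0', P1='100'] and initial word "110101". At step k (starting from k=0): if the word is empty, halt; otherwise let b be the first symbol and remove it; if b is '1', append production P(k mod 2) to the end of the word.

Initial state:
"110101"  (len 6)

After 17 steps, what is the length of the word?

[0] "110101"  (len 6)
[1] "101010"  (len 6)
[2] "01010100"  (len 8)
[3] "1010100"  (len 7)
[4] "010100100"  (len 9)
[5] "10100100"  (len 8)
[6] "0100100100"  (len 10)
[7] "100100100"  (len 9)
[8] "00100100100"  (len 11)
[9] "0100100100"  (len 10)
[10] "100100100"  (len 9)
[11] "001001000"  (len 9)
[12] "01001000"  (len 8)
[13] "1001000"  (len 7)
[14] "001000100"  (len 9)
[15] "01000100"  (len 8)
[16] "1000100"  (len 7)
[17] "0001000"  (len 7)

7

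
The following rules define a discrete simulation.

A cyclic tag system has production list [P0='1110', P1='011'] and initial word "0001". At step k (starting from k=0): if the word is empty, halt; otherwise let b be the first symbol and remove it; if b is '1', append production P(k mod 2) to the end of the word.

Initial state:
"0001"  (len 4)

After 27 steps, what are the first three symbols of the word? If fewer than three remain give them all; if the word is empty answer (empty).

step 0: "0001"  (len 4)
step 1: "001"  (len 3)
step 2: "01"  (len 2)
step 3: "1"  (len 1)
step 4: "011"  (len 3)
step 5: "11"  (len 2)
step 6: "1011"  (len 4)
step 7: "0111110"  (len 7)
step 8: "111110"  (len 6)
step 9: "111101110"  (len 9)
step 10: "11101110011"  (len 11)
step 11: "11011100111110"  (len 14)
step 12: "1011100111110011"  (len 16)
step 13: "0111001111100111110"  (len 19)
step 14: "111001111100111110"  (len 18)
step 15: "110011111001111101110"  (len 21)
step 16: "10011111001111101110011"  (len 23)
step 17: "00111110011111011100111110"  (len 26)
step 18: "0111110011111011100111110"  (len 25)
step 19: "111110011111011100111110"  (len 24)
step 20: "11110011111011100111110011"  (len 26)
step 21: "11100111110111001111100111110"  (len 29)
step 22: "1100111110111001111100111110011"  (len 31)
step 23: "1001111101110011111001111100111110"  (len 34)
step 24: "001111101110011111001111100111110011"  (len 36)
step 25: "01111101110011111001111100111110011"  (len 35)
step 26: "1111101110011111001111100111110011"  (len 34)
step 27: "1111011100111110011111001111100111110"  (len 37)

111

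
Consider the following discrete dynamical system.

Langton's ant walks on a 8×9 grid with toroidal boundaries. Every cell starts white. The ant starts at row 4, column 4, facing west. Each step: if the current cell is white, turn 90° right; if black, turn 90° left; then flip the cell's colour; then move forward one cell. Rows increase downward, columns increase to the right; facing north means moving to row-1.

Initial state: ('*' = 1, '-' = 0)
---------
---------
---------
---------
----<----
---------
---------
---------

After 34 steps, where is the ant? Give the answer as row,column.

5,7

0) ---------
---------
---------
---------
----<----
---------
---------
---------
1) ---------
---------
---------
----^----
----*----
---------
---------
---------
2) ---------
---------
---------
----*>---
----*----
---------
---------
---------
3) ---------
---------
---------
----**---
----*v---
---------
---------
---------
4) ---------
---------
---------
----**---
----<*---
---------
---------
---------
5) ---------
---------
---------
----**---
-----*---
----v----
---------
---------
6) ---------
---------
---------
----**---
-----*---
---<*----
---------
---------
7) ---------
---------
---------
----**---
---^-*---
---**----
---------
---------
8) ---------
---------
---------
----**---
---*>*---
---**----
---------
---------
9) ---------
---------
---------
----**---
---***---
---*v----
---------
---------
10) ---------
---------
---------
----**---
---***---
---*->---
---------
---------
11) ---------
---------
---------
----**---
---***---
---*-*---
-----v---
---------
12) ---------
---------
---------
----**---
---***---
---*-*---
----<*---
---------
13) ---------
---------
---------
----**---
---***---
---*^*---
----**---
---------
14) ---------
---------
---------
----**---
---***---
---**>---
----**---
---------
15) ---------
---------
---------
----**---
---**^---
---**----
----**---
---------
16) ---------
---------
---------
----**---
---*<----
---**----
----**---
---------
17) ---------
---------
---------
----**---
---*-----
---*v----
----**---
---------
18) ---------
---------
---------
----**---
---*-----
---*->---
----**---
---------
19) ---------
---------
---------
----**---
---*-----
---*-*---
----*v---
---------
20) ---------
---------
---------
----**---
---*-----
---*-*---
----*->--
---------
21) ---------
---------
---------
----**---
---*-----
---*-*---
----*-*--
------v--
22) ---------
---------
---------
----**---
---*-----
---*-*---
----*-*--
-----<*--
23) ---------
---------
---------
----**---
---*-----
---*-*---
----*^*--
-----**--
24) ---------
---------
---------
----**---
---*-----
---*-*---
----**>--
-----**--
25) ---------
---------
---------
----**---
---*-----
---*-*^--
----**---
-----**--
26) ---------
---------
---------
----**---
---*-----
---*-**>-
----**---
-----**--
27) ---------
---------
---------
----**---
---*-----
---*-***-
----**-v-
-----**--
28) ---------
---------
---------
----**---
---*-----
---*-***-
----**<*-
-----**--
29) ---------
---------
---------
----**---
---*-----
---*-*^*-
----****-
-----**--
30) ---------
---------
---------
----**---
---*-----
---*-<-*-
----****-
-----**--
31) ---------
---------
---------
----**---
---*-----
---*---*-
----*v**-
-----**--
32) ---------
---------
---------
----**---
---*-----
---*---*-
----*->*-
-----**--
33) ---------
---------
---------
----**---
---*-----
---*--^*-
----*--*-
-----**--
34) ---------
---------
---------
----**---
---*-----
---*--*>-
----*--*-
-----**--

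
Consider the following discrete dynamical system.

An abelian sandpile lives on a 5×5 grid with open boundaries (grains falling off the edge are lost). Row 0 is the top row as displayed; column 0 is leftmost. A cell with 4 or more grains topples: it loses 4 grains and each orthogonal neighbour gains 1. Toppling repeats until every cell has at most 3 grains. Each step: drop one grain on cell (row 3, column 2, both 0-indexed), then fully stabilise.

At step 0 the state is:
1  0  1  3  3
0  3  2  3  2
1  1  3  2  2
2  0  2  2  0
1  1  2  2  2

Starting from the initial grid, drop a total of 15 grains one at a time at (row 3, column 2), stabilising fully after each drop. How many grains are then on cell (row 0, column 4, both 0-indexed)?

1

step 0: 1  0  1  3  3
0  3  2  3  2
1  1  3  2  2
2  0  2  2  0
1  1  2  2  2
step 1: 1  0  1  3  3
0  3  2  3  2
1  1  3  2  2
2  0  3  2  0
1  1  2  2  2
step 2: 1  0  1  3  3
0  3  3  3  2
1  2  0  3  2
2  1  1  3  0
1  1  3  2  2
step 3: 1  0  1  3  3
0  3  3  3  2
1  2  0  3  2
2  1  2  3  0
1  1  3  2  2
step 4: 1  0  1  3  3
0  3  3  3  2
1  2  0  3  2
2  1  3  3  0
1  1  3  2  2
step 5: 1  1  3  1  1
1  0  1  3  1
1  3  3  2  0
2  2  2  2  2
1  2  1  0  3
step 6: 1  1  3  1  1
1  0  1  3  1
1  3  3  2  0
2  2  3  2  2
1  2  1  0  3
step 7: 1  1  3  1  1
1  1  2  3  1
2  1  1  3  0
3  0  2  3  2
1  3  2  0  3
step 8: 1  1  3  1  1
1  1  2  3  1
2  1  1  3  0
3  0  3  3  2
1  3  2  0  3
step 9: 1  1  3  2  1
1  1  3  0  2
2  1  3  1  1
3  1  1  1  3
1  3  3  1  3
step 10: 1  1  3  2  1
1  1  3  0  2
2  1  3  1  1
3  1  2  1  3
1  3  3  1  3
step 11: 1  1  3  2  1
1  1  3  0  2
2  1  3  1  1
3  1  3  1  3
1  3  3  1  3
step 12: 1  2  0  3  1
1  2  1  1  2
2  2  1  2  1
3  3  2  2  3
2  0  1  2  3
step 13: 1  2  0  3  1
1  2  1  1  2
2  2  1  2  1
3  3  3  2  3
2  0  1  2  3
step 14: 1  2  0  3  1
1  2  1  1  2
3  3  2  2  1
0  1  1  3  3
3  1  2  2  3
step 15: 1  2  0  3  1
1  2  1  1  2
3  3  2  2  1
0  1  2  3  3
3  1  2  2  3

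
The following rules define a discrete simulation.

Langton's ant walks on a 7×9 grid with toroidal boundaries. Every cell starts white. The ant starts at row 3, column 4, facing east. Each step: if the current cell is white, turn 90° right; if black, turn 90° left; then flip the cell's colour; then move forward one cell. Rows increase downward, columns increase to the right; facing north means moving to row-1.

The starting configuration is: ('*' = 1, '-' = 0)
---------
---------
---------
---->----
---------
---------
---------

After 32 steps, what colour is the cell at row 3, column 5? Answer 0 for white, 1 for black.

[0] ---------
---------
---------
---->----
---------
---------
---------
[1] ---------
---------
---------
----*----
----v----
---------
---------
[2] ---------
---------
---------
----*----
---<*----
---------
---------
[3] ---------
---------
---------
---^*----
---**----
---------
---------
[4] ---------
---------
---------
---*>----
---**----
---------
---------
[5] ---------
---------
----^----
---*-----
---**----
---------
---------
[6] ---------
---------
----*>---
---*-----
---**----
---------
---------
[7] ---------
---------
----**---
---*-v---
---**----
---------
---------
[8] ---------
---------
----**---
---*<*---
---**----
---------
---------
[9] ---------
---------
----^*---
---***---
---**----
---------
---------
[10] ---------
---------
---<-*---
---***---
---**----
---------
---------
[11] ---------
---^-----
---*-*---
---***---
---**----
---------
---------
[12] ---------
---*>----
---*-*---
---***---
---**----
---------
---------
[13] ---------
---**----
---*v*---
---***---
---**----
---------
---------
[14] ---------
---**----
---<**---
---***---
---**----
---------
---------
[15] ---------
---**----
----**---
---v**---
---**----
---------
---------
[16] ---------
---**----
----**---
---->*---
---**----
---------
---------
[17] ---------
---**----
----^*---
-----*---
---**----
---------
---------
[18] ---------
---**----
---<-*---
-----*---
---**----
---------
---------
[19] ---------
---^*----
---*-*---
-----*---
---**----
---------
---------
[20] ---------
--<-*----
---*-*---
-----*---
---**----
---------
---------
[21] --^------
--*-*----
---*-*---
-----*---
---**----
---------
---------
[22] --*>-----
--*-*----
---*-*---
-----*---
---**----
---------
---------
[23] --**-----
--*v*----
---*-*---
-----*---
---**----
---------
---------
[24] --**-----
--<**----
---*-*---
-----*---
---**----
---------
---------
[25] --**-----
---**----
--v*-*---
-----*---
---**----
---------
---------
[26] --**-----
---**----
-<**-*---
-----*---
---**----
---------
---------
[27] --**-----
-^-**----
-***-*---
-----*---
---**----
---------
---------
[28] --**-----
-*>**----
-***-*---
-----*---
---**----
---------
---------
[29] --**-----
-****----
-*v*-*---
-----*---
---**----
---------
---------
[30] --**-----
-****----
-*->-*---
-----*---
---**----
---------
---------
[31] --**-----
-**^*----
-*---*---
-----*---
---**----
---------
---------
[32] --**-----
-*<-*----
-*---*---
-----*---
---**----
---------
---------

1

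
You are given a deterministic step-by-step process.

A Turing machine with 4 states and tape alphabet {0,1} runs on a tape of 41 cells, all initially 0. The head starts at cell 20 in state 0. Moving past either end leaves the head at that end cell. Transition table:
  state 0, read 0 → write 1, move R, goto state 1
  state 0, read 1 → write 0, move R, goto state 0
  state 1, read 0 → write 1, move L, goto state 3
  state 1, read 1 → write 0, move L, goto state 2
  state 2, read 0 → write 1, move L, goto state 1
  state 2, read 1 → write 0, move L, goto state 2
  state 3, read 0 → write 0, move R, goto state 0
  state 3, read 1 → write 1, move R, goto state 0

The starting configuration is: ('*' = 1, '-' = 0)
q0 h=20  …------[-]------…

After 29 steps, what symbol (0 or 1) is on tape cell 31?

[0] q0 h=20  …------[-]------…
[1] q1 h=21  …-----*[-]------…
[2] q3 h=20  …------[*]*-----…
[3] q0 h=21  …-----*[*]------…
[4] q0 h=22  …----*-[-]------…
[5] q1 h=23  …---*-*[-]------…
[6] q3 h=22  …----*-[*]*-----…
[7] q0 h=23  …---*-*[*]------…
[8] q0 h=24  …--*-*-[-]------…
[9] q1 h=25  …-*-*-*[-]------…
[10] q3 h=24  …--*-*-[*]*-----…
[11] q0 h=25  …-*-*-*[*]------…
[12] q0 h=26  …*-*-*-[-]------…
[13] q1 h=27  …-*-*-*[-]------…
[14] q3 h=26  …*-*-*-[*]*-----…
[15] q0 h=27  …-*-*-*[*]------…
[16] q0 h=28  …*-*-*-[-]------…
[17] q1 h=29  …-*-*-*[-]------…
[18] q3 h=28  …*-*-*-[*]*-----…
[19] q0 h=29  …-*-*-*[*]------…
[20] q0 h=30  …*-*-*-[-]------…
[21] q1 h=31  …-*-*-*[-]------…
[22] q3 h=30  …*-*-*-[*]*-----…
[23] q0 h=31  …-*-*-*[*]------…
[24] q0 h=32  …*-*-*-[-]------…
[25] q1 h=33  …-*-*-*[-]------…
[26] q3 h=32  …*-*-*-[*]*-----…
[27] q0 h=33  …-*-*-*[*]------…
[28] q0 h=34  …*-*-*-[-]------|
[29] q1 h=35  …-*-*-*[-]-----|

0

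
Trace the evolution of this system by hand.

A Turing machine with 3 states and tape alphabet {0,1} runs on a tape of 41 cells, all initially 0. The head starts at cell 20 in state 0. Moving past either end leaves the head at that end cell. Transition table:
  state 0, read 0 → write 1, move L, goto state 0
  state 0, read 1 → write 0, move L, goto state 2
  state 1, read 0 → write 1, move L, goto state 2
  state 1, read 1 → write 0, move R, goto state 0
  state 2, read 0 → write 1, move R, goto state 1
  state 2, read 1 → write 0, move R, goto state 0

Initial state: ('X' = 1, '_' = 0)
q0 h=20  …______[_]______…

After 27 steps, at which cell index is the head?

1

step 0: q0 h=20  …______[_]______…
step 1: q0 h=19  …______[_]X_____…
step 2: q0 h=18  …______[_]XX____…
step 3: q0 h=17  …______[_]XXX___…
step 4: q0 h=16  …______[_]XXXX__…
step 5: q0 h=15  …______[_]XXXXX_…
step 6: q0 h=14  …______[_]XXXXXX…
step 7: q0 h=13  …______[_]XXXXXX…
step 8: q0 h=12  …______[_]XXXXXX…
step 9: q0 h=11  …______[_]XXXXXX…
step 10: q0 h=10  …______[_]XXXXXX…
step 11: q0 h= 9  …______[_]XXXXXX…
step 12: q0 h= 8  …______[_]XXXXXX…
step 13: q0 h= 7  …______[_]XXXXXX…
step 14: q0 h= 6  |______[_]XXXXXX…
step 15: q0 h= 5  |_____[_]XXXXXX…
step 16: q0 h= 4  |____[_]XXXXXX…
step 17: q0 h= 3  |___[_]XXXXXX…
step 18: q0 h= 2  |__[_]XXXXXX…
step 19: q0 h= 1  |_[_]XXXXXX…
step 20: q0 h= 0  |[_]XXXXXX…
step 21: q0 h= 0  |[X]XXXXXX…
step 22: q2 h= 0  |[_]XXXXXX…
step 23: q1 h= 1  |X[X]XXXXXX…
step 24: q0 h= 2  |X_[X]XXXXXX…
step 25: q2 h= 1  |X[_]_XXXXX…
step 26: q1 h= 2  |XX[_]XXXXXX…
step 27: q2 h= 1  |X[X]XXXXXX…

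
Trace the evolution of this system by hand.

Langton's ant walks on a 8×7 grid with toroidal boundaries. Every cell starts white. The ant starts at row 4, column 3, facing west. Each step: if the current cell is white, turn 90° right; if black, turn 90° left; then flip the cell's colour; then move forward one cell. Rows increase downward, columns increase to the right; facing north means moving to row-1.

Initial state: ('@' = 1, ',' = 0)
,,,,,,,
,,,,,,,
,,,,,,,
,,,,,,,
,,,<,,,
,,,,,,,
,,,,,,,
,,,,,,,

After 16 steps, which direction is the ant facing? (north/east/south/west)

gen 0: ,,,,,,,
,,,,,,,
,,,,,,,
,,,,,,,
,,,<,,,
,,,,,,,
,,,,,,,
,,,,,,,
gen 1: ,,,,,,,
,,,,,,,
,,,,,,,
,,,^,,,
,,,@,,,
,,,,,,,
,,,,,,,
,,,,,,,
gen 2: ,,,,,,,
,,,,,,,
,,,,,,,
,,,@>,,
,,,@,,,
,,,,,,,
,,,,,,,
,,,,,,,
gen 3: ,,,,,,,
,,,,,,,
,,,,,,,
,,,@@,,
,,,@v,,
,,,,,,,
,,,,,,,
,,,,,,,
gen 4: ,,,,,,,
,,,,,,,
,,,,,,,
,,,@@,,
,,,<@,,
,,,,,,,
,,,,,,,
,,,,,,,
gen 5: ,,,,,,,
,,,,,,,
,,,,,,,
,,,@@,,
,,,,@,,
,,,v,,,
,,,,,,,
,,,,,,,
gen 6: ,,,,,,,
,,,,,,,
,,,,,,,
,,,@@,,
,,,,@,,
,,<@,,,
,,,,,,,
,,,,,,,
gen 7: ,,,,,,,
,,,,,,,
,,,,,,,
,,,@@,,
,,^,@,,
,,@@,,,
,,,,,,,
,,,,,,,
gen 8: ,,,,,,,
,,,,,,,
,,,,,,,
,,,@@,,
,,@>@,,
,,@@,,,
,,,,,,,
,,,,,,,
gen 9: ,,,,,,,
,,,,,,,
,,,,,,,
,,,@@,,
,,@@@,,
,,@v,,,
,,,,,,,
,,,,,,,
gen 10: ,,,,,,,
,,,,,,,
,,,,,,,
,,,@@,,
,,@@@,,
,,@,>,,
,,,,,,,
,,,,,,,
gen 11: ,,,,,,,
,,,,,,,
,,,,,,,
,,,@@,,
,,@@@,,
,,@,@,,
,,,,v,,
,,,,,,,
gen 12: ,,,,,,,
,,,,,,,
,,,,,,,
,,,@@,,
,,@@@,,
,,@,@,,
,,,<@,,
,,,,,,,
gen 13: ,,,,,,,
,,,,,,,
,,,,,,,
,,,@@,,
,,@@@,,
,,@^@,,
,,,@@,,
,,,,,,,
gen 14: ,,,,,,,
,,,,,,,
,,,,,,,
,,,@@,,
,,@@@,,
,,@@>,,
,,,@@,,
,,,,,,,
gen 15: ,,,,,,,
,,,,,,,
,,,,,,,
,,,@@,,
,,@@^,,
,,@@,,,
,,,@@,,
,,,,,,,
gen 16: ,,,,,,,
,,,,,,,
,,,,,,,
,,,@@,,
,,@<,,,
,,@@,,,
,,,@@,,
,,,,,,,

west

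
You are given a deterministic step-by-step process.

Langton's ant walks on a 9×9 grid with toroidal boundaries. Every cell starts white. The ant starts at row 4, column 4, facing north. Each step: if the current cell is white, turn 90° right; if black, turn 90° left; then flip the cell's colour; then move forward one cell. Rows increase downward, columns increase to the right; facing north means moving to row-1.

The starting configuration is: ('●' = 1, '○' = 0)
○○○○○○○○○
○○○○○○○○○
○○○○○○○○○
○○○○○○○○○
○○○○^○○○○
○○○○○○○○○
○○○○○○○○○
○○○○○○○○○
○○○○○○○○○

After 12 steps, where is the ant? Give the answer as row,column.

t=0: ○○○○○○○○○
○○○○○○○○○
○○○○○○○○○
○○○○○○○○○
○○○○^○○○○
○○○○○○○○○
○○○○○○○○○
○○○○○○○○○
○○○○○○○○○
t=1: ○○○○○○○○○
○○○○○○○○○
○○○○○○○○○
○○○○○○○○○
○○○○●>○○○
○○○○○○○○○
○○○○○○○○○
○○○○○○○○○
○○○○○○○○○
t=2: ○○○○○○○○○
○○○○○○○○○
○○○○○○○○○
○○○○○○○○○
○○○○●●○○○
○○○○○v○○○
○○○○○○○○○
○○○○○○○○○
○○○○○○○○○
t=3: ○○○○○○○○○
○○○○○○○○○
○○○○○○○○○
○○○○○○○○○
○○○○●●○○○
○○○○<●○○○
○○○○○○○○○
○○○○○○○○○
○○○○○○○○○
t=4: ○○○○○○○○○
○○○○○○○○○
○○○○○○○○○
○○○○○○○○○
○○○○^●○○○
○○○○●●○○○
○○○○○○○○○
○○○○○○○○○
○○○○○○○○○
t=5: ○○○○○○○○○
○○○○○○○○○
○○○○○○○○○
○○○○○○○○○
○○○<○●○○○
○○○○●●○○○
○○○○○○○○○
○○○○○○○○○
○○○○○○○○○
t=6: ○○○○○○○○○
○○○○○○○○○
○○○○○○○○○
○○○^○○○○○
○○○●○●○○○
○○○○●●○○○
○○○○○○○○○
○○○○○○○○○
○○○○○○○○○
t=7: ○○○○○○○○○
○○○○○○○○○
○○○○○○○○○
○○○●>○○○○
○○○●○●○○○
○○○○●●○○○
○○○○○○○○○
○○○○○○○○○
○○○○○○○○○
t=8: ○○○○○○○○○
○○○○○○○○○
○○○○○○○○○
○○○●●○○○○
○○○●v●○○○
○○○○●●○○○
○○○○○○○○○
○○○○○○○○○
○○○○○○○○○
t=9: ○○○○○○○○○
○○○○○○○○○
○○○○○○○○○
○○○●●○○○○
○○○<●●○○○
○○○○●●○○○
○○○○○○○○○
○○○○○○○○○
○○○○○○○○○
t=10: ○○○○○○○○○
○○○○○○○○○
○○○○○○○○○
○○○●●○○○○
○○○○●●○○○
○○○v●●○○○
○○○○○○○○○
○○○○○○○○○
○○○○○○○○○
t=11: ○○○○○○○○○
○○○○○○○○○
○○○○○○○○○
○○○●●○○○○
○○○○●●○○○
○○<●●●○○○
○○○○○○○○○
○○○○○○○○○
○○○○○○○○○
t=12: ○○○○○○○○○
○○○○○○○○○
○○○○○○○○○
○○○●●○○○○
○○^○●●○○○
○○●●●●○○○
○○○○○○○○○
○○○○○○○○○
○○○○○○○○○

4,2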